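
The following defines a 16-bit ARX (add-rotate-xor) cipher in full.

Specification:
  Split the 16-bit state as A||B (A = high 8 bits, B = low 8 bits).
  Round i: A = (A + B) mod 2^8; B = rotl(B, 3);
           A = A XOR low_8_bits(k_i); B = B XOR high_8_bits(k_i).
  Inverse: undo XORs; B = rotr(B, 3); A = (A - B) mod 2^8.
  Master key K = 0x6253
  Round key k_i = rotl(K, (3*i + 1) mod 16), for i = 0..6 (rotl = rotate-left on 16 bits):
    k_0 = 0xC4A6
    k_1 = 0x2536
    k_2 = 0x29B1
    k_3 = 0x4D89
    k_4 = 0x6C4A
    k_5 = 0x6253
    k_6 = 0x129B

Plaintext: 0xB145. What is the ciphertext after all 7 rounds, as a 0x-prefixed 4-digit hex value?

0x283B

s_0 = plaintext = 0xB145
s_1 = Round(s_0, k_0) = 0x50EE
s_2 = Round(s_1, k_1) = 0x0852
s_3 = Round(s_2, k_2) = 0xEBBB
s_4 = Round(s_3, k_3) = 0x2F90
s_5 = Round(s_4, k_4) = 0xF5E8
s_6 = Round(s_5, k_5) = 0x8E25
s_7 = Round(s_6, k_6) = 0x283B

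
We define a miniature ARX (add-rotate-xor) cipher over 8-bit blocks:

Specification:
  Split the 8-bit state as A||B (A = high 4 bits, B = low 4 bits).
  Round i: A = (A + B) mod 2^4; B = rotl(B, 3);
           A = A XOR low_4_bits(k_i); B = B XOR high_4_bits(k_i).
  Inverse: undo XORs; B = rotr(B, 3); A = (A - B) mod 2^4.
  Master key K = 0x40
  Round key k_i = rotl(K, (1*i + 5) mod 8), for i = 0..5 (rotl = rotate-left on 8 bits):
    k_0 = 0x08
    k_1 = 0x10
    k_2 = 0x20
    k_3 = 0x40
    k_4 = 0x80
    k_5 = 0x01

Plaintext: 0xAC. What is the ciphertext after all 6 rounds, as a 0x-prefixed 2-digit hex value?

0xD3

s_0 = plaintext = 0xAC
s_1 = Round(s_0, k_0) = 0xE6
s_2 = Round(s_1, k_1) = 0x42
s_3 = Round(s_2, k_2) = 0x63
s_4 = Round(s_3, k_3) = 0x9D
s_5 = Round(s_4, k_4) = 0x66
s_6 = Round(s_5, k_5) = 0xD3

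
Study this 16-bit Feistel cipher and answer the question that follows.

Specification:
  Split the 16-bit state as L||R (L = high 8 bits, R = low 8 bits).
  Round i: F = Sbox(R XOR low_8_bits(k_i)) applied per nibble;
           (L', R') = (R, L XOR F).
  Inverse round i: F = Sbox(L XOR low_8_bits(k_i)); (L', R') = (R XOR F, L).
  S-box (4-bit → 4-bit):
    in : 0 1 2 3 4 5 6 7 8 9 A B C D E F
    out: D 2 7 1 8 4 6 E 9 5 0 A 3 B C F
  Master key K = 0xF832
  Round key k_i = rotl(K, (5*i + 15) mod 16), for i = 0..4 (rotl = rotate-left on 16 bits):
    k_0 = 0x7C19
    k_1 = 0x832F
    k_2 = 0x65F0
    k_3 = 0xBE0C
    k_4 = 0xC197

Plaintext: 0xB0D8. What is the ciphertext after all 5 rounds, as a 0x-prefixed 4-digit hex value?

s_0 = plaintext = 0xB0D8
s_1 = Round(s_0, k_0) = 0xD882
s_2 = Round(s_1, k_1) = 0x82D3
s_3 = Round(s_2, k_2) = 0xD3F3
s_4 = Round(s_3, k_3) = 0xF32C
s_5 = Round(s_4, k_4) = 0x2C59

0x2C59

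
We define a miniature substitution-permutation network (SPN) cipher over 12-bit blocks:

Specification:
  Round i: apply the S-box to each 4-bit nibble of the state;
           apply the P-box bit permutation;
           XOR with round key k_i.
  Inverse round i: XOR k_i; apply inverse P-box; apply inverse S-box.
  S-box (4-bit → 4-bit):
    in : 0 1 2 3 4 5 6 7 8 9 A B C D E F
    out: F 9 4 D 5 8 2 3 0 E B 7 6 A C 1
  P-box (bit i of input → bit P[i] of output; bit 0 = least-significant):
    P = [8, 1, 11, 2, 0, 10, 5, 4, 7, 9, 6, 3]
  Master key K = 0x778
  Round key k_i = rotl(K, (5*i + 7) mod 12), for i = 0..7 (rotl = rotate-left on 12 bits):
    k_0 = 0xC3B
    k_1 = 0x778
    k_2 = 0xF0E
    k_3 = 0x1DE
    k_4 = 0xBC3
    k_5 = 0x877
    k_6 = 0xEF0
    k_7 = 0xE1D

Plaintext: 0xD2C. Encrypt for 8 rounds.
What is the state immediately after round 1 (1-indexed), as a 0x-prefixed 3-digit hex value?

s_0 = plaintext = 0xD2C
s_1 = Round(s_0, k_0) = 0x611
s_2 = Round(s_1, k_1) = 0x46D
s_3 = Round(s_2, k_2) = 0xBC8
s_4 = Round(s_3, k_3) = 0x73E
s_5 = Round(s_4, k_4) = 0x176
s_6 = Round(s_5, k_5) = 0xCFC
s_7 = Round(s_6, k_6) = 0x4B3
s_8 = Round(s_7, k_7) = 0x3F8

0x611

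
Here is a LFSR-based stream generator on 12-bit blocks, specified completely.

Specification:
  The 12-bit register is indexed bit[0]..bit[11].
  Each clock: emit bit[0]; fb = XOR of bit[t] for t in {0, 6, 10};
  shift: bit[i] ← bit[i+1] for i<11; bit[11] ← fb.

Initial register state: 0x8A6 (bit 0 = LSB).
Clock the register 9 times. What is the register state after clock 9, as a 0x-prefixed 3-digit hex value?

reg_0 = 0x8A6
clock 1: out=0, reg = 0x453
clock 2: out=1, reg = 0xA29
clock 3: out=1, reg = 0xD14
clock 4: out=0, reg = 0xE8A
clock 5: out=0, reg = 0xF45
clock 6: out=1, reg = 0xFA2
clock 7: out=0, reg = 0xFD1
clock 8: out=1, reg = 0xFE8
clock 9: out=0, reg = 0x7F4

0x7F4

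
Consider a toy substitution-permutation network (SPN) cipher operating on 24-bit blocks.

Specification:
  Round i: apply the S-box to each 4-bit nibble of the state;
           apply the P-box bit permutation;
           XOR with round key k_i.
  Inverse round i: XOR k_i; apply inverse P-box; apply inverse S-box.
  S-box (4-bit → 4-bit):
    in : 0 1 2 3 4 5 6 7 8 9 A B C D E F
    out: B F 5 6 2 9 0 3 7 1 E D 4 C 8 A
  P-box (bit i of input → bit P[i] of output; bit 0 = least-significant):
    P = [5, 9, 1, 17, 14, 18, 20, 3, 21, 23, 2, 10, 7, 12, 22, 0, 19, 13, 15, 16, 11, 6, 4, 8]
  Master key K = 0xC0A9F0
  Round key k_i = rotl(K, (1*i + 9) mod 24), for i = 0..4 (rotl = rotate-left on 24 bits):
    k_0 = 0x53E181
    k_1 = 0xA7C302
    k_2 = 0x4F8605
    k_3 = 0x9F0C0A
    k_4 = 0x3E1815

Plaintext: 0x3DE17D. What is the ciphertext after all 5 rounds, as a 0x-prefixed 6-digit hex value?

0x92DF9A

s_0 = plaintext = 0x3DE17D
s_1 = Round(s_0, k_0) = 0xF425D6
s_2 = Round(s_1, k_1) = 0xD7E6CA
s_3 = Round(s_2, k_2) = 0x55A516
s_4 = Round(s_3, k_3) = 0xE25103
s_5 = Round(s_4, k_4) = 0x92DF9A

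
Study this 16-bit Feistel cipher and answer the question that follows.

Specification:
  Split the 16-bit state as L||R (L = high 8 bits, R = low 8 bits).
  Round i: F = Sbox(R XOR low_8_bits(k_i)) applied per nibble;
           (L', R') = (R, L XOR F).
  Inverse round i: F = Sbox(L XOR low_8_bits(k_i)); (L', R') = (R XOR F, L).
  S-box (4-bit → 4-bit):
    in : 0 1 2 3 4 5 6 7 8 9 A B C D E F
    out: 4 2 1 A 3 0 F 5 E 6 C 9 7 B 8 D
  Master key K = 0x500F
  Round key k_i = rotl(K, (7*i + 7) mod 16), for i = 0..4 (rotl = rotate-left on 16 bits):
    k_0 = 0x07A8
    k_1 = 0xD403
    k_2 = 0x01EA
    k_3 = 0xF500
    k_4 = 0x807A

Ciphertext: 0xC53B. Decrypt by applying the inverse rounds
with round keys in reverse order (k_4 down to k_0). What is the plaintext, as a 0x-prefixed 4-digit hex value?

s_0 = ciphertext = 0xC53B
s_1 = InvRound(s_0, k_4) = 0xA6C5
s_2 = InvRound(s_1, k_3) = 0x0AA6
s_3 = InvRound(s_2, k_2) = 0x220A
s_4 = InvRound(s_3, k_1) = 0x1822
s_5 = InvRound(s_4, k_0) = 0xB618

0xB618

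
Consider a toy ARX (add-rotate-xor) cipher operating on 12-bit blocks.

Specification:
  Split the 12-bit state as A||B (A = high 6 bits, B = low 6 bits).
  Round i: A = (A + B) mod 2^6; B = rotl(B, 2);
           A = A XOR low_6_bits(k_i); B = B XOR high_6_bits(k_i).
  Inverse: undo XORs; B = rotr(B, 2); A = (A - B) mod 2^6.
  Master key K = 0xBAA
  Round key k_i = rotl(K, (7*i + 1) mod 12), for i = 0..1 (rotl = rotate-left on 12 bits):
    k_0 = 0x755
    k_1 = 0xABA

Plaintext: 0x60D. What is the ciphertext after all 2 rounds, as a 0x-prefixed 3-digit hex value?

0x8CC

s_0 = plaintext = 0x60D
s_1 = Round(s_0, k_0) = 0xC29
s_2 = Round(s_1, k_1) = 0x8CC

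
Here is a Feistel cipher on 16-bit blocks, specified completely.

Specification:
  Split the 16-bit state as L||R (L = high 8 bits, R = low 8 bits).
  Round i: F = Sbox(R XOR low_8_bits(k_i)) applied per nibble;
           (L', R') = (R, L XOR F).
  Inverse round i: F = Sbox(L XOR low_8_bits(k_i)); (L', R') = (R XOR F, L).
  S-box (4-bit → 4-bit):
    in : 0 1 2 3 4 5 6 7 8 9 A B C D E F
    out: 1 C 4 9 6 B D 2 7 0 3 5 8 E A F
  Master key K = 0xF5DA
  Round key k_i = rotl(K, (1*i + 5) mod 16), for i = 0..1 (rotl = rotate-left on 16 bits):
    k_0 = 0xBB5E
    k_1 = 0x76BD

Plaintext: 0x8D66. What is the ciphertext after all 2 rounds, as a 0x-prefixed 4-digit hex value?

s_0 = plaintext = 0x8D66
s_1 = Round(s_0, k_0) = 0x661A
s_2 = Round(s_1, k_1) = 0x1A54

0x1A54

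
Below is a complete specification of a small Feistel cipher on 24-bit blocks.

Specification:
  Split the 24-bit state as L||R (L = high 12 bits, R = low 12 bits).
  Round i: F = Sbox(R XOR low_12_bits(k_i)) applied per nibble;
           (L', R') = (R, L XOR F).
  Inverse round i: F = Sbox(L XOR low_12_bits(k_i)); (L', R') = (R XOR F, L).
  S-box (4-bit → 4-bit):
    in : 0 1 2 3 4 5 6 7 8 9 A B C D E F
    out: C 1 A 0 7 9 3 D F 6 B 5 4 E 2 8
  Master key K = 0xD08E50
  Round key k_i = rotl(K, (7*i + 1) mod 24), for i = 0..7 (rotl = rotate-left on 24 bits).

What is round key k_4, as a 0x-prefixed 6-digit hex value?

K = 0xD08E50
k_0 = rotl(K, (7*0+1) mod 24) = rotl(K, 1) = 0xA11CA1
k_1 = rotl(K, (7*1+1) mod 24) = rotl(K, 8) = 0x8E50D0
k_2 = rotl(K, (7*2+1) mod 24) = rotl(K, 15) = 0x286847
k_3 = rotl(K, (7*3+1) mod 24) = rotl(K, 22) = 0x342394
k_4 = rotl(K, (7*4+1) mod 24) = rotl(K, 5) = 0x11CA1A

0x11CA1A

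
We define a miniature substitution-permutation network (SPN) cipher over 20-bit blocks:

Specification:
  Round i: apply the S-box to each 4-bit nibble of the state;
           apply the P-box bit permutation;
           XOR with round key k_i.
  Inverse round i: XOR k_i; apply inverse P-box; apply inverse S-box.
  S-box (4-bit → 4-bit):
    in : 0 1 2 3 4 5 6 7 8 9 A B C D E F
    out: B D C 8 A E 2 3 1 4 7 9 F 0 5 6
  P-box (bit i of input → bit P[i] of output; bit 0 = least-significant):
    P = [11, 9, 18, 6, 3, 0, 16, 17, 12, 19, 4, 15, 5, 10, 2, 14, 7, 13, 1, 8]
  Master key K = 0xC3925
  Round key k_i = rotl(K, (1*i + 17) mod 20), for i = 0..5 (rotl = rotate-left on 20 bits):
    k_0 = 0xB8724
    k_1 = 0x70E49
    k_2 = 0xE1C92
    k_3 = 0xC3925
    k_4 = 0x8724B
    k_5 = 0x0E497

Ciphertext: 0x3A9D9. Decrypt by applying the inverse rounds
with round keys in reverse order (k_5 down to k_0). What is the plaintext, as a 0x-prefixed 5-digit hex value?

0xBB664

s_0 = ciphertext = 0x3A9D9
s_1 = InvRound(s_0, k_5) = 0x25D1B
s_2 = InvRound(s_1, k_4) = 0x46F30
s_3 = InvRound(s_2, k_3) = 0xD5A66
s_4 = InvRound(s_3, k_2) = 0x8C924
s_5 = InvRound(s_4, k_1) = 0x3C4C5
s_6 = InvRound(s_5, k_0) = 0xBB664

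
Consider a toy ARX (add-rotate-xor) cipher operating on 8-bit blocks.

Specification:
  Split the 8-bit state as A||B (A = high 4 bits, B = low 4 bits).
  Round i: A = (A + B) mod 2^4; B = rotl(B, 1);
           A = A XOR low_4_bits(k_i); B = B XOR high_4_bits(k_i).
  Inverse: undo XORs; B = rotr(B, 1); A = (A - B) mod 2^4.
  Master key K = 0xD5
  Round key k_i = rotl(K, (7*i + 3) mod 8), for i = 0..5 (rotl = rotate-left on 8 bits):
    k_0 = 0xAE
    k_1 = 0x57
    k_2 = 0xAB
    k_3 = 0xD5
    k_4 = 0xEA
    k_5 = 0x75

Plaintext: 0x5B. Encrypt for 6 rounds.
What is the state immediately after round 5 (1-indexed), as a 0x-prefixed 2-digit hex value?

s_0 = plaintext = 0x5B
s_1 = Round(s_0, k_0) = 0xED
s_2 = Round(s_1, k_1) = 0xCE
s_3 = Round(s_2, k_2) = 0x17
s_4 = Round(s_3, k_3) = 0xD3
s_5 = Round(s_4, k_4) = 0xA8
s_6 = Round(s_5, k_5) = 0x76

0xA8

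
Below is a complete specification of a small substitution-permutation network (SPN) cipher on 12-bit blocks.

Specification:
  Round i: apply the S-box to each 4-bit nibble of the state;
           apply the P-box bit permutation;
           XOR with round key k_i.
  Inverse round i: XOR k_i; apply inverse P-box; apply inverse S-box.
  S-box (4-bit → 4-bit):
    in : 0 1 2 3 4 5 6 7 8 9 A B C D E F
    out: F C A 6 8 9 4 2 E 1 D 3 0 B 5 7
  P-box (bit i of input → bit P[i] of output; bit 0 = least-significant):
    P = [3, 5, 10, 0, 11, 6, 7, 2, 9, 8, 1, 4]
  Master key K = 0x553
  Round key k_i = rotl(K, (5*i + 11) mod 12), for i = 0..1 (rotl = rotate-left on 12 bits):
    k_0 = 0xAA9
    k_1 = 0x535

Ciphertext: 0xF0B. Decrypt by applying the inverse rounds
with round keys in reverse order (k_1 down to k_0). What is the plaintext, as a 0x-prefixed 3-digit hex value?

s_0 = ciphertext = 0xF0B
s_1 = InvRound(s_0, k_1) = 0xA5B
s_2 = InvRound(s_1, k_0) = 0x137

0x137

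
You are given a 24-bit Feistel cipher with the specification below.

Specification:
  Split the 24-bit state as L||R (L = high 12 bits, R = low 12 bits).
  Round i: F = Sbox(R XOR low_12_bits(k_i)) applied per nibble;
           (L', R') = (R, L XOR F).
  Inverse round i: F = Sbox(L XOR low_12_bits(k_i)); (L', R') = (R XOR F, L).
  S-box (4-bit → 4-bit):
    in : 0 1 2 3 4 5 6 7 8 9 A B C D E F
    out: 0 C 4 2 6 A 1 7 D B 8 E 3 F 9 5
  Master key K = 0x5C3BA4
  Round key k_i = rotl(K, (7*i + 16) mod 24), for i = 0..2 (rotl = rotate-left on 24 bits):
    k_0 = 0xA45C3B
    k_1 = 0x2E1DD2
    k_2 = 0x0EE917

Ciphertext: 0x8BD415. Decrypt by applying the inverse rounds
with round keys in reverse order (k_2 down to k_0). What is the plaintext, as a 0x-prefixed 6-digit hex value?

0x10F2D8

s_0 = ciphertext = 0x8BD415
s_1 = InvRound(s_0, k_2) = 0x89D8BD
s_2 = InvRound(s_1, k_1) = 0x2D889D
s_3 = InvRound(s_2, k_0) = 0x10F2D8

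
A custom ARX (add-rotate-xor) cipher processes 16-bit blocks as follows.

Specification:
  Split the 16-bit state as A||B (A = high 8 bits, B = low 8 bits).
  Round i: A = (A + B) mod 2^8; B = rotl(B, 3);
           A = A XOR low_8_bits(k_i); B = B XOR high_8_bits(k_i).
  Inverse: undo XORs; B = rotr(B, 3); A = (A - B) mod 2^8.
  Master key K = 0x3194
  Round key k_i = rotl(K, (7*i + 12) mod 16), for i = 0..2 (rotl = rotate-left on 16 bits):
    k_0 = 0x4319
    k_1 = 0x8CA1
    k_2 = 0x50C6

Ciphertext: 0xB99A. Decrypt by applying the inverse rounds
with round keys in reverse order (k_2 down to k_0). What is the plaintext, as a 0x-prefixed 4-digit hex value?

s_0 = ciphertext = 0xB99A
s_1 = InvRound(s_0, k_2) = 0x2659
s_2 = InvRound(s_1, k_1) = 0xCDBA
s_3 = InvRound(s_2, k_0) = 0x953F

0x953F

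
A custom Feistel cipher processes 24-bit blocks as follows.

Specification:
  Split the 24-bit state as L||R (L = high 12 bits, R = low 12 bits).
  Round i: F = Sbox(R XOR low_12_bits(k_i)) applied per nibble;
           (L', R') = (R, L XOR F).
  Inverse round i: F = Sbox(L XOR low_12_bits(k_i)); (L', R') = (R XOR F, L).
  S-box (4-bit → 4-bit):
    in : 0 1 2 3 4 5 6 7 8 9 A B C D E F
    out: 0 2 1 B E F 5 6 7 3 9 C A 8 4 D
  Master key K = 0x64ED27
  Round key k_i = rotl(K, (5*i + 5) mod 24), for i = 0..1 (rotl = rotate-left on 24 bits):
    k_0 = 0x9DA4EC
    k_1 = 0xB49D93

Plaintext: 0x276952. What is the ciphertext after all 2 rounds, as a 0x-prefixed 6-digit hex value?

0xAB2F40

s_0 = plaintext = 0x276952
s_1 = Round(s_0, k_0) = 0x952AB2
s_2 = Round(s_1, k_1) = 0xAB2F40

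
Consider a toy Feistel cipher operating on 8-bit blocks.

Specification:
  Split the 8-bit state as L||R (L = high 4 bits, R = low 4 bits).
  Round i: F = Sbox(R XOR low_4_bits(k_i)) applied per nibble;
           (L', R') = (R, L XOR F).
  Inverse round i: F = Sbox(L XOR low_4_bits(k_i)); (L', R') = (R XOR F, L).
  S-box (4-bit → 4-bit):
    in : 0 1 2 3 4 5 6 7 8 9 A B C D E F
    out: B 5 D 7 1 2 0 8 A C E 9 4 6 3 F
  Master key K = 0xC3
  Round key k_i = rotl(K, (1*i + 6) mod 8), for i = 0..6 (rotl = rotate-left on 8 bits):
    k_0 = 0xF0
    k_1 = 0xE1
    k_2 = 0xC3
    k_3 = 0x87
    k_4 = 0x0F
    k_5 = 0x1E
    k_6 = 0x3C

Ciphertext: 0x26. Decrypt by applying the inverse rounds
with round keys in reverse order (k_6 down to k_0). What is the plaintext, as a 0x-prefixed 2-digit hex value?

0x62

s_0 = ciphertext = 0x26
s_1 = InvRound(s_0, k_6) = 0x52
s_2 = InvRound(s_1, k_5) = 0xB5
s_3 = InvRound(s_2, k_4) = 0x4B
s_4 = InvRound(s_3, k_3) = 0xC4
s_5 = InvRound(s_4, k_2) = 0xBC
s_6 = InvRound(s_5, k_1) = 0x2B
s_7 = InvRound(s_6, k_0) = 0x62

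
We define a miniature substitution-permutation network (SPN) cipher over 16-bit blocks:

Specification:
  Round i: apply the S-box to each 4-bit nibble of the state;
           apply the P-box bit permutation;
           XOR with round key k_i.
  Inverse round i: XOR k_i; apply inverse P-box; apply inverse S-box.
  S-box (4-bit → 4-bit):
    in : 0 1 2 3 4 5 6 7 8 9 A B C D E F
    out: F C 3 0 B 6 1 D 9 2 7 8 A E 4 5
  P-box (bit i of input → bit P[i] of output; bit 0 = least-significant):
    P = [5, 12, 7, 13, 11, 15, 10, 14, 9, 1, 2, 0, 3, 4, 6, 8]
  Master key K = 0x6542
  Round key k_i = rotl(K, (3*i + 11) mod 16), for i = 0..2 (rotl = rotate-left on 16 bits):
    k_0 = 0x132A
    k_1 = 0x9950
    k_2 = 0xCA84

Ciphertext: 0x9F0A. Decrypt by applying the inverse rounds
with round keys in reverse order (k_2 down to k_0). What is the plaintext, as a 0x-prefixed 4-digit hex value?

s_0 = ciphertext = 0x9F0A
s_1 = InvRound(s_0, k_2) = 0x8515
s_2 = InvRound(s_1, k_1) = 0xE1F9
s_3 = InvRound(s_2, k_0) = 0x54CD

0x54CD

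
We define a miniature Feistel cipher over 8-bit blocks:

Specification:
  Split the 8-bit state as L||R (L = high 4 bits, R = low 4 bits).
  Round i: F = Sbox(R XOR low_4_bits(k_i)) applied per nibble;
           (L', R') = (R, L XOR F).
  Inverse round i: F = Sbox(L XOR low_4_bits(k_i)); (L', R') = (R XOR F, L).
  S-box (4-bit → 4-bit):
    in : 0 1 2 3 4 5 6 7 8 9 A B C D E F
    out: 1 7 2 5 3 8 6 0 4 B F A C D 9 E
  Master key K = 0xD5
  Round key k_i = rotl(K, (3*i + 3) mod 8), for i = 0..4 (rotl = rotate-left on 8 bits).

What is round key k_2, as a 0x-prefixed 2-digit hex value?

K = 0xD5
k_0 = rotl(K, (3*0+3) mod 8) = rotl(K, 3) = 0xAE
k_1 = rotl(K, (3*1+3) mod 8) = rotl(K, 6) = 0x75
k_2 = rotl(K, (3*2+3) mod 8) = rotl(K, 1) = 0xAB

0xAB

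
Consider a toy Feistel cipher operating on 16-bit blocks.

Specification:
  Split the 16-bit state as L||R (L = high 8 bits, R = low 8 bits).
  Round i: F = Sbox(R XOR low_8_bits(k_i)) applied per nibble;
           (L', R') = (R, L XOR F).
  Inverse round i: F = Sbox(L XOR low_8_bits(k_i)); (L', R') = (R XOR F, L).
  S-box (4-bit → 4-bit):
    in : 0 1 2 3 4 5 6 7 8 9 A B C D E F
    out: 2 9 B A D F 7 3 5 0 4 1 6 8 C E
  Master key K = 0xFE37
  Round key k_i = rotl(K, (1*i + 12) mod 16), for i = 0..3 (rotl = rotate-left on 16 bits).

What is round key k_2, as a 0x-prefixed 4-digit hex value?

0xFF8D

K = 0xFE37
k_0 = rotl(K, (1*0+12) mod 16) = rotl(K, 12) = 0x7FE3
k_1 = rotl(K, (1*1+12) mod 16) = rotl(K, 13) = 0xFFC6
k_2 = rotl(K, (1*2+12) mod 16) = rotl(K, 14) = 0xFF8D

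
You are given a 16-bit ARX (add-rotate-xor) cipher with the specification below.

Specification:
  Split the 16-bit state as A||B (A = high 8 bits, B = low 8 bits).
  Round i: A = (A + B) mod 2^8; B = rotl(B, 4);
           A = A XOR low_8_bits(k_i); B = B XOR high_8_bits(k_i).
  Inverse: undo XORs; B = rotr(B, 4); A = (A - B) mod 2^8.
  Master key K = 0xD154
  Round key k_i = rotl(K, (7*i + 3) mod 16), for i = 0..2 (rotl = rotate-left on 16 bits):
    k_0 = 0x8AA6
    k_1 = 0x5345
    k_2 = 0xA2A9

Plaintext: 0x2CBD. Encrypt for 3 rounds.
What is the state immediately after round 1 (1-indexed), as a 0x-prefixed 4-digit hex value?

0x4F51

s_0 = plaintext = 0x2CBD
s_1 = Round(s_0, k_0) = 0x4F51
s_2 = Round(s_1, k_1) = 0xE546
s_3 = Round(s_2, k_2) = 0x82C6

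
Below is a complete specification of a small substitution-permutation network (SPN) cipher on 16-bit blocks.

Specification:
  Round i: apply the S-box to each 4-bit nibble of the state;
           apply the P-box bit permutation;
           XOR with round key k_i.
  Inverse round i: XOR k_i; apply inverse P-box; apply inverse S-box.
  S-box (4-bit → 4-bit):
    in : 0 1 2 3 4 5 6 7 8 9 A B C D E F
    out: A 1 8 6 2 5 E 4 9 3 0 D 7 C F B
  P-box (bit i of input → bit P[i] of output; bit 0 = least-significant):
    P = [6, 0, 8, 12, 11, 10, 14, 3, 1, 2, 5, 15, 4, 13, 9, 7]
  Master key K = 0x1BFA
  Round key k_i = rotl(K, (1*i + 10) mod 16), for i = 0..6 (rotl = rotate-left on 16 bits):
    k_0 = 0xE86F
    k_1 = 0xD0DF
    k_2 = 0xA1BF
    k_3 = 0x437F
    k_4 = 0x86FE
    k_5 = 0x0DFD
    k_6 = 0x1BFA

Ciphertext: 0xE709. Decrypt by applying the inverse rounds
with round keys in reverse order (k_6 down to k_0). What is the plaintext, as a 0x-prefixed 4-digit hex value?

s_0 = ciphertext = 0xE709
s_1 = InvRound(s_0, k_6) = 0xFBCF
s_2 = InvRound(s_1, k_5) = 0xCB32
s_3 = InvRound(s_2, k_4) = 0x24E5
s_4 = InvRound(s_3, k_3) = 0xE167
s_5 = InvRound(s_4, k_2) = 0x8AD1
s_6 = InvRound(s_5, k_1) = 0x79B2
s_7 = InvRound(s_6, k_0) = 0x802E

0x802E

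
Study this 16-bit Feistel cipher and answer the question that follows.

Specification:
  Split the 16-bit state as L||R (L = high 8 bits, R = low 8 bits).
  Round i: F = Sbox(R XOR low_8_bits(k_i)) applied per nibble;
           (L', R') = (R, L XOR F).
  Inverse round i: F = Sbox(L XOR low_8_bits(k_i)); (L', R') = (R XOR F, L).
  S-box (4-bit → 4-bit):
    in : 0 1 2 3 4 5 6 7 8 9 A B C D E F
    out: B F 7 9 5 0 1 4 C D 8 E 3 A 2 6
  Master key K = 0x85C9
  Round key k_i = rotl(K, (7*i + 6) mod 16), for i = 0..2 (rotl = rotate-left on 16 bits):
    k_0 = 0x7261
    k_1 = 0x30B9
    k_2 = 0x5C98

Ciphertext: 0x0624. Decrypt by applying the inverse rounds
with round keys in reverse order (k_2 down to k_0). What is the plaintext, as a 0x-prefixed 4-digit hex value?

0x6950

s_0 = ciphertext = 0x0624
s_1 = InvRound(s_0, k_2) = 0xF606
s_2 = InvRound(s_1, k_1) = 0x50F6
s_3 = InvRound(s_2, k_0) = 0x6950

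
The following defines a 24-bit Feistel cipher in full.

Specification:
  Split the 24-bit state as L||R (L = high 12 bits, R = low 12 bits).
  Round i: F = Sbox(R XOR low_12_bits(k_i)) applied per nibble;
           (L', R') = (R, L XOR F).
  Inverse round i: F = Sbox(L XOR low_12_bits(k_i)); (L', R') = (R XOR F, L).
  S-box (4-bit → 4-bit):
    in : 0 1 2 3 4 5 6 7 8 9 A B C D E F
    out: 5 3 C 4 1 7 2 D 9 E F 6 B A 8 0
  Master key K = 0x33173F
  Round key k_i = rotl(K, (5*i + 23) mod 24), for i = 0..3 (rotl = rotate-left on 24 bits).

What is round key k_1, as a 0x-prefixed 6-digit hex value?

K = 0x33173F
k_0 = rotl(K, (5*0+23) mod 24) = rotl(K, 23) = 0x998B9F
k_1 = rotl(K, (5*1+23) mod 24) = rotl(K, 4) = 0x3173F3

0x3173F3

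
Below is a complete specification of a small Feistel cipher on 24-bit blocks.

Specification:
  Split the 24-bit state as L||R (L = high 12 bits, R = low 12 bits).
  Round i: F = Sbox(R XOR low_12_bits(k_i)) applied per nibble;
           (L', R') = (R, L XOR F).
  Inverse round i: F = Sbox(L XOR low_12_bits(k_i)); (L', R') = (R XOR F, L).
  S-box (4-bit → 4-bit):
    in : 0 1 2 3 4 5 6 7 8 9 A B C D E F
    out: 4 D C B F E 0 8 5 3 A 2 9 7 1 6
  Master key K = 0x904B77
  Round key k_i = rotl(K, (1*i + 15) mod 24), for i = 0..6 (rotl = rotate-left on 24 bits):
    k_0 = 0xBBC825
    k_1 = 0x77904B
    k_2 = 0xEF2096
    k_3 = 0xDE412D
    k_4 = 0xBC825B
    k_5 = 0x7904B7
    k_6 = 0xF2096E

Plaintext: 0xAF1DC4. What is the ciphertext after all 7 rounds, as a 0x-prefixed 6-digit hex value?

s_0 = plaintext = 0xAF1DC4
s_1 = Round(s_0, k_0) = 0xDC44EC
s_2 = Round(s_1, k_1) = 0x4EC26C
s_3 = Round(s_2, k_2) = 0x26C886
s_4 = Round(s_3, k_3) = 0x8861CE
s_5 = Round(s_4, k_4) = 0x1CE3B8
s_6 = Round(s_5, k_5) = 0x3B8988
s_7 = Round(s_6, k_6) = 0x9887A8

0x9887A8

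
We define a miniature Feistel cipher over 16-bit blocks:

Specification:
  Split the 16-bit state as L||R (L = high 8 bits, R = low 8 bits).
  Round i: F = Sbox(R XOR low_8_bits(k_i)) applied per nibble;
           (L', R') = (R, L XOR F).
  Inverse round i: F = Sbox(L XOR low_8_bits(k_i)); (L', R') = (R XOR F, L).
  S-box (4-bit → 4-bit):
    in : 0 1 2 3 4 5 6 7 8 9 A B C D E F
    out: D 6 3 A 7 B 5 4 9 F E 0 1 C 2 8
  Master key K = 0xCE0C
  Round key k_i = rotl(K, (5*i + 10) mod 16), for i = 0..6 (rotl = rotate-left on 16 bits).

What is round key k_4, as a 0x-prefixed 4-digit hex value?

0x3383

K = 0xCE0C
k_0 = rotl(K, (5*0+10) mod 16) = rotl(K, 10) = 0x3338
k_1 = rotl(K, (5*1+10) mod 16) = rotl(K, 15) = 0x6706
k_2 = rotl(K, (5*2+10) mod 16) = rotl(K, 4) = 0xE0CC
k_3 = rotl(K, (5*3+10) mod 16) = rotl(K, 9) = 0x199C
k_4 = rotl(K, (5*4+10) mod 16) = rotl(K, 14) = 0x3383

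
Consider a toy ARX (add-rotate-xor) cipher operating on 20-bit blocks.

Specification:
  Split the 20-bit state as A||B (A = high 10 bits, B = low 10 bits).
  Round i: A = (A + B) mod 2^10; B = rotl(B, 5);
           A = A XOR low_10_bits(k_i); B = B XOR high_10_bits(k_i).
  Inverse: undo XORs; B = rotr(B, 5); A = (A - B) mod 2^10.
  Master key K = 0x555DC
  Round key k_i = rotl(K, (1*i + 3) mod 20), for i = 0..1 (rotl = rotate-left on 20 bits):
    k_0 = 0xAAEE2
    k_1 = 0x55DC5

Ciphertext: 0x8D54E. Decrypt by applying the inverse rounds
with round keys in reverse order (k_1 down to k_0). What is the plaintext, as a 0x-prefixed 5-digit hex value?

0x3196C

s_0 = ciphertext = 0x8D54E
s_1 = InvRound(s_0, k_1) = 0x34320
s_2 = InvRound(s_1, k_0) = 0x3196C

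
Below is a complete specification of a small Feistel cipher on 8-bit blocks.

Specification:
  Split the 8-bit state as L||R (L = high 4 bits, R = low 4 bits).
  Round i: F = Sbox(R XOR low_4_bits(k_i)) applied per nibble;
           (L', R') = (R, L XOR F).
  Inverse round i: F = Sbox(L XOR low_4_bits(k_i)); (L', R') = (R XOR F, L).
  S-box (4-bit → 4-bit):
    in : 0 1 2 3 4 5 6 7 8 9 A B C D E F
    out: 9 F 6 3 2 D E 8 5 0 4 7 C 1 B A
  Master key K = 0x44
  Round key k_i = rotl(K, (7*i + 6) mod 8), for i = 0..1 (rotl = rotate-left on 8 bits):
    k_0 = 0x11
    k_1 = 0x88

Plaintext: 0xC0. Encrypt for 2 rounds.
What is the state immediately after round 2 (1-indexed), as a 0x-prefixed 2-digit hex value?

0x37

s_0 = plaintext = 0xC0
s_1 = Round(s_0, k_0) = 0x03
s_2 = Round(s_1, k_1) = 0x37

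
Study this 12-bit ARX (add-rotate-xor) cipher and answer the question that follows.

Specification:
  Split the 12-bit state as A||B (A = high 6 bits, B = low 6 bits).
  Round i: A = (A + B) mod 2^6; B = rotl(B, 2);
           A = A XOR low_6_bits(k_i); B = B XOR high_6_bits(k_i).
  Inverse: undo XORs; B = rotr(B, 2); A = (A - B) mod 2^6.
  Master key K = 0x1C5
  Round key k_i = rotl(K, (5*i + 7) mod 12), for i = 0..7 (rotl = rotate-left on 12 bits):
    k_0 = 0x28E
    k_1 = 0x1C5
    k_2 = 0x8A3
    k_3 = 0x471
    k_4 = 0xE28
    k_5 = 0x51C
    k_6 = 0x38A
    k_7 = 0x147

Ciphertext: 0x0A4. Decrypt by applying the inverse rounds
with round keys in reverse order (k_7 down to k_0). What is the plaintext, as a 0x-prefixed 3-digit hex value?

s_0 = ciphertext = 0x0A4
s_1 = InvRound(s_0, k_7) = 0xB58
s_2 = InvRound(s_1, k_6) = 0x0A5
s_3 = InvRound(s_2, k_5) = 0x09C
s_4 = InvRound(s_3, k_4) = 0x849
s_5 = InvRound(s_4, k_3) = 0x286
s_6 = InvRound(s_5, k_2) = 0x809
s_7 = InvRound(s_6, k_1) = 0x0A3
s_8 = InvRound(s_7, k_0) = 0xC9A

0xC9A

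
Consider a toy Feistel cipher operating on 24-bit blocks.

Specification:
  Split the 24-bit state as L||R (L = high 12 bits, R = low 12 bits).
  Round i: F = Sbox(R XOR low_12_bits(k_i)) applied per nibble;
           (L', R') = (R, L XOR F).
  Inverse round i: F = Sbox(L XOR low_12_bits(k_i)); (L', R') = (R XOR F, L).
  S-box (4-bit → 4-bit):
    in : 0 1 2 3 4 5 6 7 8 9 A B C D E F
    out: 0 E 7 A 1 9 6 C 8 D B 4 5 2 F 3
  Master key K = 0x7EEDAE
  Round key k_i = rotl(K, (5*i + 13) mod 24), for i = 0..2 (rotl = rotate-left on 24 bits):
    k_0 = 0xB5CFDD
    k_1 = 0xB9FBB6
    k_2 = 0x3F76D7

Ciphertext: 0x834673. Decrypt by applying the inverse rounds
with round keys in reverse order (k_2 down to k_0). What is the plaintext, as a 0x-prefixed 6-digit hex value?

0x992F97

s_0 = ciphertext = 0x834673
s_1 = InvRound(s_0, k_2) = 0x989834
s_2 = InvRound(s_1, k_1) = 0xF97989
s_3 = InvRound(s_2, k_0) = 0x992F97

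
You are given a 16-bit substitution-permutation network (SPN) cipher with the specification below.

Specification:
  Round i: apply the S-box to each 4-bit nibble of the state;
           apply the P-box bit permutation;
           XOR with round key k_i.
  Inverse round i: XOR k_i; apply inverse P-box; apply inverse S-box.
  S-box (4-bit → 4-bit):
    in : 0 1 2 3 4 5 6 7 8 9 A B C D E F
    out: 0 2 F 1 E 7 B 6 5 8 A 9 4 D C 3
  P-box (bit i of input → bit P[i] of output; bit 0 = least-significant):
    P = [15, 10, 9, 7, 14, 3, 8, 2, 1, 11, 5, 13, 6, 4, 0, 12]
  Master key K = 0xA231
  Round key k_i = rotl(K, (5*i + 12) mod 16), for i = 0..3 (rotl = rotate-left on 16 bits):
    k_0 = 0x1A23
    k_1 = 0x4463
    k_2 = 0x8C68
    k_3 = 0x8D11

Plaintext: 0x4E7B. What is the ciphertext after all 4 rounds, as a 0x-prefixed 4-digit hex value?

s_0 = plaintext = 0x4E7B
s_1 = Round(s_0, k_0) = 0xAB9A
s_2 = Round(s_1, k_1) = 0x70F5
s_3 = Round(s_2, k_2) = 0x4A71
s_4 = Round(s_3, k_3) = 0xB008

0xB008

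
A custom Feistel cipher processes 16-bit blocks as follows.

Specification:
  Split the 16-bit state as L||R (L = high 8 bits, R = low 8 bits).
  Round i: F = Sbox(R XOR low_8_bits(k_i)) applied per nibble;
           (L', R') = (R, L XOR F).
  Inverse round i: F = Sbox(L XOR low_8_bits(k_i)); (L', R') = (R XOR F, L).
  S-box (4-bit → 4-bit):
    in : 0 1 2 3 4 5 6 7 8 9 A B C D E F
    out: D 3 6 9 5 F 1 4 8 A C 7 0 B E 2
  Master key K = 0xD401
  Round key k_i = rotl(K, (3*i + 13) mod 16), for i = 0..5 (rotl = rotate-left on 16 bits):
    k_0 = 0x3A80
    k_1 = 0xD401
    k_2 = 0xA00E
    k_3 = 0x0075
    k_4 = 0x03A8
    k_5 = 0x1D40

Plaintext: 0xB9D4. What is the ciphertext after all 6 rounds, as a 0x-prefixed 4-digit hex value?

s_0 = plaintext = 0xB9D4
s_1 = Round(s_0, k_0) = 0xD44C
s_2 = Round(s_1, k_1) = 0x4C8F
s_3 = Round(s_2, k_2) = 0x8FCF
s_4 = Round(s_3, k_3) = 0xCFF3
s_5 = Round(s_4, k_4) = 0xF338
s_6 = Round(s_5, k_5) = 0x38BB

0x38BB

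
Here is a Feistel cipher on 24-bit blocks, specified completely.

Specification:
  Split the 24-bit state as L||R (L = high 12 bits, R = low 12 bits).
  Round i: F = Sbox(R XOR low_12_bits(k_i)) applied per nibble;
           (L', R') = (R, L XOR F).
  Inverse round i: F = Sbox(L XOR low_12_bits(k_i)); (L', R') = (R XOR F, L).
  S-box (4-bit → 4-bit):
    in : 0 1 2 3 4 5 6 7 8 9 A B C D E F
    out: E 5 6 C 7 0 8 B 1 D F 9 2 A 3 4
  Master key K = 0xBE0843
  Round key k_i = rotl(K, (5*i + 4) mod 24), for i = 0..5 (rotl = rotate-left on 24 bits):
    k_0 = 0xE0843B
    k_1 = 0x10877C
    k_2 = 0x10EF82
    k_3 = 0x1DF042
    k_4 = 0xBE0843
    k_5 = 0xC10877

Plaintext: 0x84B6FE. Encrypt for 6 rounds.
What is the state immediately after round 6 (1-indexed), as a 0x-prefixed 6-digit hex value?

s_0 = plaintext = 0x84B6FE
s_1 = Round(s_0, k_0) = 0x6FEE6B
s_2 = Round(s_1, k_1) = 0xE6BBA5
s_3 = Round(s_2, k_2) = 0xBA5900
s_4 = Round(s_3, k_3) = 0x9006D3
s_5 = Round(s_4, k_4) = 0x6D3ADE
s_6 = Round(s_5, k_5) = 0xADE02E

0xADE02E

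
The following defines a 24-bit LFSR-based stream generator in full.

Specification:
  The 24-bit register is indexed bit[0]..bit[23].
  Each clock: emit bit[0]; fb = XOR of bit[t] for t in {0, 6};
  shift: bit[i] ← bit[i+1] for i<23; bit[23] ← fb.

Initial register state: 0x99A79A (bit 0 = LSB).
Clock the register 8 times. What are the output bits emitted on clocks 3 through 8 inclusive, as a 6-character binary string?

reg_0 = 0x99A79A
clock 1: out=0, reg = 0x4CD3CD
clock 2: out=1, reg = 0x2669E6
clock 3: out=0, reg = 0x9334F3
clock 4: out=1, reg = 0x499A79
clock 5: out=1, reg = 0x24CD3C
clock 6: out=0, reg = 0x12669E
clock 7: out=0, reg = 0x09334F
clock 8: out=1, reg = 0x0499A7

011001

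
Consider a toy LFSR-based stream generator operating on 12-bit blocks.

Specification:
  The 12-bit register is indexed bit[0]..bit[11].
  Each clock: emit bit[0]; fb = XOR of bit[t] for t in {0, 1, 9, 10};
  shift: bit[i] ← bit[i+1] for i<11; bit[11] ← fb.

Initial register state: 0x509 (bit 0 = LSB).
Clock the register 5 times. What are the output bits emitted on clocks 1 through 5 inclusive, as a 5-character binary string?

10010

reg_0 = 0x509
clock 1: out=1, reg = 0x284
clock 2: out=0, reg = 0x942
clock 3: out=0, reg = 0xCA1
clock 4: out=1, reg = 0x650
clock 5: out=0, reg = 0x328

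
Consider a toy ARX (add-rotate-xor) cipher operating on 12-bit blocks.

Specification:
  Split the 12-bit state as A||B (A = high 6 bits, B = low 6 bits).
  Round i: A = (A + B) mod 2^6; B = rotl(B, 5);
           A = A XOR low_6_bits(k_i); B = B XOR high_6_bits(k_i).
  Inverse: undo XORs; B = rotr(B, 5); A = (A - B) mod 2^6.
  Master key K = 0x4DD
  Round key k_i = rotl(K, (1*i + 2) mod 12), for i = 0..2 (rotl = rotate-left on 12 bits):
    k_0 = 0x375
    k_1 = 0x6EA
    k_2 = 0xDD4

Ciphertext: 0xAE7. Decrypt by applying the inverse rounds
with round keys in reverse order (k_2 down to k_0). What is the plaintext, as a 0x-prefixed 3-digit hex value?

s_0 = ciphertext = 0xAE7
s_1 = InvRound(s_0, k_2) = 0x7E0
s_2 = InvRound(s_1, k_1) = 0xFB7
s_3 = InvRound(s_2, k_0) = 0x5B5

0x5B5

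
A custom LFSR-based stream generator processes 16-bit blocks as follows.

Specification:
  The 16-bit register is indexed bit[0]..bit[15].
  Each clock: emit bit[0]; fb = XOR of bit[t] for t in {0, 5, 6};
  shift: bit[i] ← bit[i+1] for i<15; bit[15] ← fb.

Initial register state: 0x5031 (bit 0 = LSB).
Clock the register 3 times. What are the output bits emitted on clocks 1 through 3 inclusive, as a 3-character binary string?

reg_0 = 0x5031
clock 1: out=1, reg = 0x2818
clock 2: out=0, reg = 0x140C
clock 3: out=0, reg = 0x0A06

100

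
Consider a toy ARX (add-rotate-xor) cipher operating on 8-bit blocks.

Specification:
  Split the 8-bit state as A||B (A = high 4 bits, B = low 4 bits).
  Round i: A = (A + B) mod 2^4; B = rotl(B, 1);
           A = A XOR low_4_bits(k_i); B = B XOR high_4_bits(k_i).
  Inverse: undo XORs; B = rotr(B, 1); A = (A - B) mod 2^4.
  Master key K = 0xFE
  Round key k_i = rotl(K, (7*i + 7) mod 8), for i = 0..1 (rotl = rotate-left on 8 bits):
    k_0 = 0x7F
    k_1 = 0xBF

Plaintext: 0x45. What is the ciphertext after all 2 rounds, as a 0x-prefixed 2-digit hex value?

s_0 = plaintext = 0x45
s_1 = Round(s_0, k_0) = 0x6D
s_2 = Round(s_1, k_1) = 0xC0

0xC0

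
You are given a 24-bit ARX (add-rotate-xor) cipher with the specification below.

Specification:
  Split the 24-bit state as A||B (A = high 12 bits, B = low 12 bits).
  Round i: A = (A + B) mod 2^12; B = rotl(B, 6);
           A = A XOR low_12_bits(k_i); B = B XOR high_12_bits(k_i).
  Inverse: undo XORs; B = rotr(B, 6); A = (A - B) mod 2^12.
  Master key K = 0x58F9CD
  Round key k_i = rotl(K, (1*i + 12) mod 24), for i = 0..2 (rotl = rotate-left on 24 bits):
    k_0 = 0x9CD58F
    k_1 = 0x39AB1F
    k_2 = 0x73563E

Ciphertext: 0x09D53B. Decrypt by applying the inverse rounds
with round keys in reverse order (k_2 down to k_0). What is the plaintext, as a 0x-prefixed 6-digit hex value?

0x296375

s_0 = ciphertext = 0x09D53B
s_1 = InvRound(s_0, k_2) = 0x31B388
s_2 = InvRound(s_1, k_1) = 0x384480
s_3 = InvRound(s_2, k_0) = 0x296375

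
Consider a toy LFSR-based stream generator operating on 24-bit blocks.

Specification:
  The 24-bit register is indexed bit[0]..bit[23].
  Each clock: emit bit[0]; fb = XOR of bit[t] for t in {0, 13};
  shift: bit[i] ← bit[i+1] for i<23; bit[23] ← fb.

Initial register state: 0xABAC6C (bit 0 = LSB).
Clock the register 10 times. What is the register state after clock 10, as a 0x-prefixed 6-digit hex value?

0x4C6AEB

reg_0 = 0xABAC6C
clock 1: out=0, reg = 0xD5D636
clock 2: out=0, reg = 0x6AEB1B
clock 3: out=1, reg = 0x35758D
clock 4: out=1, reg = 0x1ABAC6
clock 5: out=0, reg = 0x8D5D63
clock 6: out=1, reg = 0xC6AEB1
clock 7: out=1, reg = 0x635758
clock 8: out=0, reg = 0x31ABAC
clock 9: out=0, reg = 0x98D5D6
clock 10: out=0, reg = 0x4C6AEB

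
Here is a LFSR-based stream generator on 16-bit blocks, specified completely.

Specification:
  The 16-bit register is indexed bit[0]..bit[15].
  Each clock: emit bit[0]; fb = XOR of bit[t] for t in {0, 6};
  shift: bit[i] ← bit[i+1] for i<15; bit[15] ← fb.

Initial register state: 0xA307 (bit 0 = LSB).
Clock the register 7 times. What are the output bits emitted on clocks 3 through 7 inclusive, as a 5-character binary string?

reg_0 = 0xA307
clock 1: out=1, reg = 0xD183
clock 2: out=1, reg = 0xE8C1
clock 3: out=1, reg = 0x7460
clock 4: out=0, reg = 0xBA30
clock 5: out=0, reg = 0x5D18
clock 6: out=0, reg = 0x2E8C
clock 7: out=0, reg = 0x1746

10000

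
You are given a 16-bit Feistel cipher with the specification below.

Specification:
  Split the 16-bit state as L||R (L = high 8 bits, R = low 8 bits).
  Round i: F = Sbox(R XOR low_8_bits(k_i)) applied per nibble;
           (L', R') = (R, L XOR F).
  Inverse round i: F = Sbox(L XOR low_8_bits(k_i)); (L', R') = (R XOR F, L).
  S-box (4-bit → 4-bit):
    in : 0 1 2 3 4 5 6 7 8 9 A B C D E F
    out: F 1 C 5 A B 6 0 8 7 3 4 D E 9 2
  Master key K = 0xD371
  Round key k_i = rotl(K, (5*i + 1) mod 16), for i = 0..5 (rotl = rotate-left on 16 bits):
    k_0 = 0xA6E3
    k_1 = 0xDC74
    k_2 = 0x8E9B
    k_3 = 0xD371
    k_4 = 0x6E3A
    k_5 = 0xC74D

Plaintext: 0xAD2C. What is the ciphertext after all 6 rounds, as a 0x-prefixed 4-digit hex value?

0x3CED

s_0 = plaintext = 0xAD2C
s_1 = Round(s_0, k_0) = 0x2C7F
s_2 = Round(s_1, k_1) = 0x7FD8
s_3 = Round(s_2, k_2) = 0xD8DA
s_4 = Round(s_3, k_3) = 0xDAEC
s_5 = Round(s_4, k_4) = 0xEC3C
s_6 = Round(s_5, k_5) = 0x3CED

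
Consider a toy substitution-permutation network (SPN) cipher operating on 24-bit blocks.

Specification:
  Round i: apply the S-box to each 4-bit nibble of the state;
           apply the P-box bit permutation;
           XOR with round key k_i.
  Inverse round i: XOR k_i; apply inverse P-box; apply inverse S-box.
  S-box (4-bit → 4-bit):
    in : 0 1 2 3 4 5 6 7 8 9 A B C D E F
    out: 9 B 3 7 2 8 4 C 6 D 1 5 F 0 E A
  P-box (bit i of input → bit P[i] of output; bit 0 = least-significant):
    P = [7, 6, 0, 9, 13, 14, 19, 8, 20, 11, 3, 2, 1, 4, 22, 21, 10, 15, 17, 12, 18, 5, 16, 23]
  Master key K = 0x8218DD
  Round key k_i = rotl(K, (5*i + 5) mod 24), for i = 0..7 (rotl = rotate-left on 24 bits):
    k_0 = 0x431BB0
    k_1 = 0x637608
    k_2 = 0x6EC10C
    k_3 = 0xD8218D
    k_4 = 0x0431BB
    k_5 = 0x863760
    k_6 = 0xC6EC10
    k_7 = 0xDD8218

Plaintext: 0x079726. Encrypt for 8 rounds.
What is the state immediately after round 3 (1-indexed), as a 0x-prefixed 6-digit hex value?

s_0 = plaintext = 0x079726
s_1 = Round(s_0, k_0) = 0xA56BBF
s_2 = Round(s_1, k_1) = 0x3F4440
s_3 = Round(s_2, k_2) = 0x6B1BBC
s_4 = Round(s_3, k_3) = 0xE30756
s_5 = Round(s_4, k_4) = 0xA7B494
s_6 = Round(s_5, k_5) = 0xC80E22
s_7 = Round(s_6, k_6) = 0x6104FE
s_8 = Round(s_7, k_7) = 0xFC5D5B

0x6B1BBC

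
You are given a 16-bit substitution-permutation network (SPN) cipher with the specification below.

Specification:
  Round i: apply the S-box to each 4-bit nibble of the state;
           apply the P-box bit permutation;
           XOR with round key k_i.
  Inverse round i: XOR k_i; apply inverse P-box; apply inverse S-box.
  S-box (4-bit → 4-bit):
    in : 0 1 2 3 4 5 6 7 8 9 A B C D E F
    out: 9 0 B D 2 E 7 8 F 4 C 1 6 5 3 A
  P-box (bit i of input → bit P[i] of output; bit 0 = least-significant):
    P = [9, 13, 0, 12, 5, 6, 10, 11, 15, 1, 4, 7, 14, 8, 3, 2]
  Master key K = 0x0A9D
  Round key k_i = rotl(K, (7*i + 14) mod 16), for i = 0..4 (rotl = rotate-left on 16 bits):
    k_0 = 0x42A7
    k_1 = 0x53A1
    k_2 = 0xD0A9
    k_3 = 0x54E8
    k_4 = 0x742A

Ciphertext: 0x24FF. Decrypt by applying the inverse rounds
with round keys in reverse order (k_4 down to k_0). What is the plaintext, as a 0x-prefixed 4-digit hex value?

0x18C2

s_0 = ciphertext = 0x24FF
s_1 = InvRound(s_0, k_4) = 0x0A4A
s_2 = InvRound(s_1, k_3) = 0xBF30
s_3 = InvRound(s_2, k_2) = 0x6AA6
s_4 = InvRound(s_3, k_1) = 0xF475
s_5 = InvRound(s_4, k_0) = 0x18C2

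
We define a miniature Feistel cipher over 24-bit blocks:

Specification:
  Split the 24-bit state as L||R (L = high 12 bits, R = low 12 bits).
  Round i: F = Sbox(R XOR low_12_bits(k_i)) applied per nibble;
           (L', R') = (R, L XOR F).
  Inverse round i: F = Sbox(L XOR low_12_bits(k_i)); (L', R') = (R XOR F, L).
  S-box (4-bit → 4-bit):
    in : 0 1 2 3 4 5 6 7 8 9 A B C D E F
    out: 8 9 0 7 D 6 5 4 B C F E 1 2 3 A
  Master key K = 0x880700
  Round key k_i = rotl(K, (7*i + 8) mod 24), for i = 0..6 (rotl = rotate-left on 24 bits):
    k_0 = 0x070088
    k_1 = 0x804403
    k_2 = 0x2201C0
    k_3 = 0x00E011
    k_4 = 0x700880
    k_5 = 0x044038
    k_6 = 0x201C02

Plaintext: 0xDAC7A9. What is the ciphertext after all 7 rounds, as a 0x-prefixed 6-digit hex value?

s_0 = plaintext = 0xDAC7A9
s_1 = Round(s_0, k_0) = 0x7A99A5
s_2 = Round(s_1, k_1) = 0x9A555C
s_3 = Round(s_2, k_2) = 0x55C464
s_4 = Round(s_3, k_3) = 0x46481A
s_5 = Round(s_4, k_4) = 0x81ACAB
s_6 = Round(s_5, k_5) = 0xCAB9DD
s_7 = Round(s_6, k_6) = 0x9DDA81

0x9DDA81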